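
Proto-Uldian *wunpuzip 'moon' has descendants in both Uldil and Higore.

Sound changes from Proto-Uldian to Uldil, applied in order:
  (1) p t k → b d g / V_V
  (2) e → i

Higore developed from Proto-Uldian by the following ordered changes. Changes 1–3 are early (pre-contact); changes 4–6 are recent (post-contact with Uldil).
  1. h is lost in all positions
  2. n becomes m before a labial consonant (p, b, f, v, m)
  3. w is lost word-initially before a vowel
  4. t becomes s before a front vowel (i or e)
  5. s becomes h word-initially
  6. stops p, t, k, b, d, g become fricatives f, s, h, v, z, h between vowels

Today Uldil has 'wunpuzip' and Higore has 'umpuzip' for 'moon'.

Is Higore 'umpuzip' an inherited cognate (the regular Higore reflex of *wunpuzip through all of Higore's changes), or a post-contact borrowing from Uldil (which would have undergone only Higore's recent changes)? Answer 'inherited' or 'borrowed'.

If inherited, *wunpuzip would pass through all of Higore's changes:
Higore: *wunpuzip
  wunpuzip (rule 1 does not apply)
  wunpuzip → wumpuzip   [nasal place assimilation]
  wumpuzip → umpuzip   [glide loss]
  umpuzip (rule 4 does not apply)
  umpuzip (rule 5 does not apply)
  umpuzip (rule 6 does not apply)
  giving Higore umpuzip.
If borrowed from Uldil 'wunpuzip' after the early changes, it would undergo only the recent ones:
  rule 4 (palatalisation): no change (wunpuzip)
  rule 5 (debuccalisation): no change (wunpuzip)
  rule 6 (intervocalic lenition): no change (wunpuzip)
  ⇒ as a loan: wunpuzip
Higore 'umpuzip' matches the inherited outcome exactly, so it is an inherited cognate, not a loan.

inherited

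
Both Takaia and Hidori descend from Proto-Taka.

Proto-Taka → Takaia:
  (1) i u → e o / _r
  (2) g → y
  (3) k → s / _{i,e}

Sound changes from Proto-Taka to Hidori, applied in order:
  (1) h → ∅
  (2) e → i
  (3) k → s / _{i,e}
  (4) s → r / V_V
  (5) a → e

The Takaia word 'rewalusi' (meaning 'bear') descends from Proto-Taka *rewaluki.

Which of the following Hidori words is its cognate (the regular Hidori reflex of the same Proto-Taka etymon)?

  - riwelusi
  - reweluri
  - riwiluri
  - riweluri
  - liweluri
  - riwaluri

riweluri

Hidori: start from *rewaluki.
  rule 1: no change — rewaluki
  rule 2 (vowel merger): rewaluki → riwaluki
  rule 3 (palatalisation): riwaluki → riwalusi
  rule 4 (rhotacism): riwalusi → riwaluri
  rule 5 (vowel merger): riwaluri → riweluri
  ⇒ Hidori riweluri
Among the options, 'riweluri' alone shows every Hidori change applied in order.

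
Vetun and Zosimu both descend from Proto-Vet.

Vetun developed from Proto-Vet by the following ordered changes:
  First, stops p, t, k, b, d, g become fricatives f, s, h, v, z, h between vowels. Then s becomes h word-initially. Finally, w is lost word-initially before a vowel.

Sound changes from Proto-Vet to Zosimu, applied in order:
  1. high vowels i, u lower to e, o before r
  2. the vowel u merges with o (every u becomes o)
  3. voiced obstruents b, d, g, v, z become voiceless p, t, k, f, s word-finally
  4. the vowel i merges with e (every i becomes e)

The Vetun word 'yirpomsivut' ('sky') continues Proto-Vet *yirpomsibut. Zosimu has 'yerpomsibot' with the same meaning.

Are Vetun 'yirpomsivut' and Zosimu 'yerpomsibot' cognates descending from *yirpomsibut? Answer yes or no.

Derive the expected Zosimu reflex of *yirpomsibut:
Zosimu: *yirpomsibut
  yirpomsibut → yerpomsibut   [pre-rhotic lowering]
  yerpomsibut → yerpomsibot   [vowel merger]
  yerpomsibot (rule 3 does not apply)
  yerpomsibot → yerpomsebot   [vowel merger]
  giving Zosimu yerpomsebot.
The regular Zosimu reflex would be 'yerpomsebot', but the attested form is 'yerpomsibot'. The correspondence is irregular, so they are not cognates (the Zosimu form has a different source).

no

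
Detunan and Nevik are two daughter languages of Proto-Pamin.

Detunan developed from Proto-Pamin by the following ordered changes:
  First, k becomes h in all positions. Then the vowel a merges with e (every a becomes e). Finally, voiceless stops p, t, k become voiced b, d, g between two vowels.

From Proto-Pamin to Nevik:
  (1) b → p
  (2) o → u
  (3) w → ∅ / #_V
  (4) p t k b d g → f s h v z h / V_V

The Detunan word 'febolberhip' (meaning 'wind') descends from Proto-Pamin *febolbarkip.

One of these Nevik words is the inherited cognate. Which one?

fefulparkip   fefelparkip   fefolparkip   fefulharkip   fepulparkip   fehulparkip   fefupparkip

fefulparkip

Nevik: *febolbarkip
  febolbarkip → fepolparkip   [unconditioned shift]
  fepolparkip → fepulparkip   [vowel merger]
  fepulparkip (rule 3 does not apply)
  fepulparkip → fefulparkip   [intervocalic lenition]
  giving Nevik fefulparkip.
Only 'fefulparkip' matches the regular Nevik development of *febolbarkip.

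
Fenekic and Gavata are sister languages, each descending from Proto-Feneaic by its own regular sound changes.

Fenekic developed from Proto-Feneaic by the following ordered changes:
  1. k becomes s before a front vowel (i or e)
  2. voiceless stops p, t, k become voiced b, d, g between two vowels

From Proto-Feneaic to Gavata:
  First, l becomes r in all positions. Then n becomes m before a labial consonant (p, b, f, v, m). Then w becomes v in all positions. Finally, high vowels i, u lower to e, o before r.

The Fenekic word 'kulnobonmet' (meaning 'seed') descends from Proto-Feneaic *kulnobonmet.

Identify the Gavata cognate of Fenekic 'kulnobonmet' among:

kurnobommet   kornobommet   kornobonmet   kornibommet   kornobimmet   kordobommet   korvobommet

Gavata: *kulnobonmet
  kulnobonmet → kurnobonmet   [unconditioned shift]
  kurnobonmet → kurnobommet   [nasal place assimilation]
  kurnobommet (rule 3 does not apply)
  kurnobommet → kornobommet   [pre-rhotic lowering]
  giving Gavata kornobommet.
Only 'kornobommet' matches the regular Gavata development of *kulnobonmet.

kornobommet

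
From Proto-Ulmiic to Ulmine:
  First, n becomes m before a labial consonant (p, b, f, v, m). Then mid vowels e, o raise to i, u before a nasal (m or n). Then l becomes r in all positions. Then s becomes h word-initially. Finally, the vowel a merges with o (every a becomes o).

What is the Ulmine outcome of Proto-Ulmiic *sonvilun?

Ulmine: *sonvilun
  sonvilun → somvilun   [nasal place assimilation]
  somvilun → sumvilun   [pre-nasal raising]
  sumvilun → sumvirun   [unconditioned shift]
  sumvirun → humvirun   [debuccalisation]
  humvirun (rule 5 does not apply)
  giving Ulmine humvirun.

humvirun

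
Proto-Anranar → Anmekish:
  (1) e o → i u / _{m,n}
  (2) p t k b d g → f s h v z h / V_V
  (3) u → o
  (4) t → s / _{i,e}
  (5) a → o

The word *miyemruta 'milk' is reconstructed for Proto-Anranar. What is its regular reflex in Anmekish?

miyimroso

Anmekish: *miyemruta > miyimruta > miyimrusa > miyimrosa > miyimroso  (by pre-nasal raising, intervocalic lenition, vowel merger, vowel merger)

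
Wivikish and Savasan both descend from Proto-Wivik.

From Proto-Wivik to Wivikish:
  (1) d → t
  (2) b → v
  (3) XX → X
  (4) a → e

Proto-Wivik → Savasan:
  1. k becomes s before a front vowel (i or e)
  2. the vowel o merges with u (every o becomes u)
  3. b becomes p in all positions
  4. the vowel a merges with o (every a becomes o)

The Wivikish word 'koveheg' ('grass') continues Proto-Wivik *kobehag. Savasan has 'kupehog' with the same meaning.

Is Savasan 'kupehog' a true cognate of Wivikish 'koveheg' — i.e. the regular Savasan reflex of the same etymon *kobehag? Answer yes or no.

yes

Derive the expected Savasan reflex of *kobehag:
Savasan: *kobehag > kubehag > kupehag > kupehog  (by vowel merger, unconditioned shift, vowel merger)
Savasan 'kupehog' matches the regular reflex exactly, so the pair is cognate.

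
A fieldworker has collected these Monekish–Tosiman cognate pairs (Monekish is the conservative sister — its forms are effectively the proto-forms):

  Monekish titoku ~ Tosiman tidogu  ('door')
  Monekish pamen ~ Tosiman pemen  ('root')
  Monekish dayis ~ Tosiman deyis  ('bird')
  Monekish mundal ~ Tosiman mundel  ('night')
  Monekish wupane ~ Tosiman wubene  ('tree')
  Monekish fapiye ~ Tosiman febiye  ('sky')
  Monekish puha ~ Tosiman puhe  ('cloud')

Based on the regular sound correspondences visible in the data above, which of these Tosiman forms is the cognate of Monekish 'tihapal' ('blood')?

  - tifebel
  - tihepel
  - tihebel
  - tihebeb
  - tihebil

tihebel

fapiye ~ febiye — Monekish a corresponds to Tosiman e after a consonant, before a labial obstruent.
wupane ~ wubene — Monekish p corresponds to Tosiman b between vowels (before a back vowel).
dayis ~ deyis, mundal ~ mundel — Monekish a corresponds to Tosiman e after a consonant, before a consonant other than r, m, n, p, b, f, v.
Applying these to Monekish 'tihapal':
  tihapal → tihepal   (a→e after a consonant, before a labial obstruent)
  tihepal → tihebal   (p→b between vowels (before a back vowel))
  tihebal → tihebel   (a→e after a consonant, before a consonant other than r, m, n, p, b, f, v)
So the Tosiman cognate is 'tihebel'.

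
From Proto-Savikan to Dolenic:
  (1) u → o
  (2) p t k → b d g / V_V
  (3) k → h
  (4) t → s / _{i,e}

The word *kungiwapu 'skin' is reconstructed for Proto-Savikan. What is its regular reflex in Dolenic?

Dolenic: *kungiwapu
  kungiwapu → kongiwapo   [vowel merger]
  kongiwapo → kongiwabo   [intervocalic voicing]
  kongiwabo → hongiwabo   [unconditioned shift]
  hongiwabo (rule 4 does not apply)
  giving Dolenic hongiwabo.

hongiwabo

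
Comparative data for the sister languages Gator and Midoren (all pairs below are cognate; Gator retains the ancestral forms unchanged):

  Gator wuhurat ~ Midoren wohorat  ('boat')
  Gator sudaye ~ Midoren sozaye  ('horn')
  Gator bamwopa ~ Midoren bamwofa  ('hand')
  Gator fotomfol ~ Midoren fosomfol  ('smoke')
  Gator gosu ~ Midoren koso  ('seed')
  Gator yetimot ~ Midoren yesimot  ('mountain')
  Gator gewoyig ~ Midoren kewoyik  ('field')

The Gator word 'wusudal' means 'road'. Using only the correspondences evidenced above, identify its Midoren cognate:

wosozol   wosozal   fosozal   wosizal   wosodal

wosozal

wuhurat ~ wohorat, sudaye ~ sozaye — Gator u corresponds to Midoren o after a consonant, before a consonant other than r, m, n, p, b, f, v.
sudaye ~ sozaye — Gator d corresponds to Midoren z between vowels (before a back vowel).
Applying these to Gator 'wusudal':
  wusudal → wosudal   (u→o after a consonant, before a consonant other than r, m, n, p, b, f, v)
  wosudal → wosodal   (u→o after a consonant, before a consonant other than r, m, n, p, b, f, v)
  wosodal → wosozal   (d→z between vowels (before a back vowel))
So the Midoren cognate is 'wosozal'.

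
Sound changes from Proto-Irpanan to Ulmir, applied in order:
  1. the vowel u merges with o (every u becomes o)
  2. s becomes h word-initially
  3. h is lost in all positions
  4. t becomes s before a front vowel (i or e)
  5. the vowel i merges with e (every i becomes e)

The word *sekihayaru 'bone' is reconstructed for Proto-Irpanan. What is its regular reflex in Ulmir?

ekeayaro

Ulmir: start from *sekihayaru.
  rule 1 (vowel merger): sekihayaru → sekihayaro
  rule 2 (debuccalisation): sekihayaro → hekihayaro
  rule 3 (h-loss): hekihayaro → ekiayaro
  rule 4: no change — ekiayaro
  rule 5 (vowel merger): ekiayaro → ekeayaro
  ⇒ Ulmir ekeayaro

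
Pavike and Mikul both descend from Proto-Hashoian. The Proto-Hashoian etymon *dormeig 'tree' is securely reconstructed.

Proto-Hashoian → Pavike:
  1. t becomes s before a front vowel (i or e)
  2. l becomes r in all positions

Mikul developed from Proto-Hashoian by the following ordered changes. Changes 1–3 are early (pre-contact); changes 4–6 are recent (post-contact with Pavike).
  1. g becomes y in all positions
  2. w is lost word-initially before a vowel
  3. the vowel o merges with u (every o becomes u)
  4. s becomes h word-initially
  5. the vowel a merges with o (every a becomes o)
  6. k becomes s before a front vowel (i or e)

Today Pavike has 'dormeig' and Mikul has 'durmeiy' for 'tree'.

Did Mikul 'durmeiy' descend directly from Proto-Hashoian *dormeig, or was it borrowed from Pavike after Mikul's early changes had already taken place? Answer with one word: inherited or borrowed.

inherited

If inherited, *dormeig would pass through all of Mikul's changes:
Mikul: *dormeig > dormeiy > durmeiy  (by unconditioned shift, vowel merger)
If borrowed from Pavike 'dormeig' after the early changes, it would undergo only the recent ones:
  rule 4 (debuccalisation): no change (dormeig)
  rule 5 (vowel merger): no change (dormeig)
  rule 6 (palatalisation): no change (dormeig)
  ⇒ as a loan: dormeig
Mikul 'durmeiy' matches the inherited outcome exactly, so it is an inherited cognate, not a loan.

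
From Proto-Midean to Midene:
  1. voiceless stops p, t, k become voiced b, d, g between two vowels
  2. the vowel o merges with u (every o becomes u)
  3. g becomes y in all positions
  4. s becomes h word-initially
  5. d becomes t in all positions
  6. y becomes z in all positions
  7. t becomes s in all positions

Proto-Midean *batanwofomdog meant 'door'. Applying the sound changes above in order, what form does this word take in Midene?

basanwufumsuz

Midene: *batanwofomdog > badanwofomdog > badanwufumdug > badanwufumduy > batanwufumtuy > batanwufumtuz > basanwufumsuz  (by intervocalic voicing, vowel merger, unconditioned shift, unconditioned shift, unconditioned shift, unconditioned shift)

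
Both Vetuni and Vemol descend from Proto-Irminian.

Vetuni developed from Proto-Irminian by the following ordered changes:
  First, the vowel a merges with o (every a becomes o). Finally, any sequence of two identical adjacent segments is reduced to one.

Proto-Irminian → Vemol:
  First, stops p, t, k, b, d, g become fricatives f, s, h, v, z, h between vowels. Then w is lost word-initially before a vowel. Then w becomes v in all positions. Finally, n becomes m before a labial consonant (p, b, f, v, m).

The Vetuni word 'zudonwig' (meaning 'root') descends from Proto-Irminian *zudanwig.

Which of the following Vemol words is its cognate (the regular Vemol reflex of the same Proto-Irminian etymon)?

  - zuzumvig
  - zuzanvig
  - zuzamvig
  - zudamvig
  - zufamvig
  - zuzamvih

zuzamvig

Vemol: *zudanwig > zuzanwig > zuzanvig > zuzamvig  (by intervocalic lenition, unconditioned shift, nasal place assimilation)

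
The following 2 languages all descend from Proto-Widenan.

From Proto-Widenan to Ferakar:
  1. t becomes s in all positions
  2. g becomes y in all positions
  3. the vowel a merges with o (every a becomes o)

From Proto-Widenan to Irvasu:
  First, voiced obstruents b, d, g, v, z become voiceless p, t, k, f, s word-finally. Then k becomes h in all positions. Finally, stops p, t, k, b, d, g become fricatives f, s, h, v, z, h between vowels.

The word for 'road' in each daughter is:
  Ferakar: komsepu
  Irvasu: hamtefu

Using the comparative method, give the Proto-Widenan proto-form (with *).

*kamtepu

Position 4: Ferakar has s, Irvasu has t. Taking the neighbouring segments as reconstructed: Ferakar s could go back to *t or *s; Irvasu t can only go back to *t — the one source consistent with every daughter is *t.
Position 2: Ferakar has o, Irvasu has a. Irvasu preserves a here (none of its changes turn any other segment into a), so the proto-segment is *a.
Continuing position by position gives *kamtepu; check it forward:
Ferakar: *kamtepu
  kamtepu → kamsepu   [unconditioned shift]
  kamsepu (rule 2 does not apply)
  kamsepu → komsepu   [vowel merger]
  giving Ferakar komsepu.
Irvasu: *kamtepu
  kamtepu (rule 1 does not apply)
  kamtepu → hamtepu   [unconditioned shift]
  hamtepu → hamtefu   [intervocalic lenition]
  giving Irvasu hamtefu.
No other proto-form is consistent with every reflex, so the reconstruction is *kamtepu.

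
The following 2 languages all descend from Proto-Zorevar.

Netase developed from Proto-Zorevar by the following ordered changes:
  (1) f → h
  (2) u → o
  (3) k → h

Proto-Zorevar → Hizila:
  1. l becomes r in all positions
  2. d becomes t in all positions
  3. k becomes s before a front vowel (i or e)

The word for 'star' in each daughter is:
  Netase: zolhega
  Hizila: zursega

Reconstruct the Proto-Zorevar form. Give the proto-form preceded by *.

Position 4: Netase has h, Hizila has s. Taking the neighbouring segments as reconstructed: Netase h could go back to *k or *f or *h; Hizila s could go back to *k or *s — the one source consistent with every daughter is *k.
Position 3: Netase has l, Hizila has r. Netase preserves l here (none of its changes turn any other segment into l), so the proto-segment is *l.
Position 2: Netase has o, Hizila has u. Hizila preserves u here (none of its changes turn any other segment into u), so the proto-segment is *u.
This points to *zulkega. Verify forward in each daughter:
Netase: *zulkega
  zulkega (rule 1 does not apply)
  zulkega → zolkega   [vowel merger]
  zolkega → zolhega   [unconditioned shift]
  giving Netase zolhega.
Hizila: *zulkega
  zulkega → zurkega   [unconditioned shift]
  zurkega (rule 2 does not apply)
  zurkega → zursega   [palatalisation]
  giving Hizila zursega.
No other proto-form is consistent with every reflex, so the reconstruction is *zulkega.

*zulkega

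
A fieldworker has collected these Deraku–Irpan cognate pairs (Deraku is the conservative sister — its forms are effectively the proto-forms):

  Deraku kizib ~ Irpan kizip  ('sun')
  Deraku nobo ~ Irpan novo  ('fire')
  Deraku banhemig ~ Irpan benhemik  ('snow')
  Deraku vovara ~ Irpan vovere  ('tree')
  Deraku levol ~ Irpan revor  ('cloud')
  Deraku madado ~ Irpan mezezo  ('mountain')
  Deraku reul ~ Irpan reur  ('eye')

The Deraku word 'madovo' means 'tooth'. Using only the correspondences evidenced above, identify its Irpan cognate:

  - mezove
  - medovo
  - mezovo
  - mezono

mezovo

madado ~ mezezo — Deraku a corresponds to Irpan e after a consonant, before a consonant other than r, m, n, p, b, f, v.
madado ~ mezezo — Deraku d corresponds to Irpan z between vowels (before a back vowel).
Applying these to Deraku 'madovo':
  madovo → medovo   (a→e after a consonant, before a consonant other than r, m, n, p, b, f, v)
  medovo → mezovo   (d→z between vowels (before a back vowel))
So the Irpan cognate is 'mezovo'.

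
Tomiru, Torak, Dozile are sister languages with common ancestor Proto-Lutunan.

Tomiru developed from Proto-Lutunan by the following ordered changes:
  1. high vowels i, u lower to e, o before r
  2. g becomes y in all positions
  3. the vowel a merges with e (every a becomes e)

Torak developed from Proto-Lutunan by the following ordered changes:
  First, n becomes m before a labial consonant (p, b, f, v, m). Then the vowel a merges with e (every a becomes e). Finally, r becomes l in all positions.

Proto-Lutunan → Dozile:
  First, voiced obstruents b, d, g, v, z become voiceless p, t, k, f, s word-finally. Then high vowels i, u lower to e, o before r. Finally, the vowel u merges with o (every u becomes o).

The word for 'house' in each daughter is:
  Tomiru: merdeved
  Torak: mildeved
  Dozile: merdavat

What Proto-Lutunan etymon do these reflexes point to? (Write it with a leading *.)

*mirdavad

Position 5: Tomiru has e, Torak has e, Dozile has a. Dozile preserves a here (none of its changes turn any other segment into a), so the proto-segment is *a.
Position 8: Tomiru has d, Torak has d, Dozile has t. Tomiru preserves d here (none of its changes turn any other segment into d), so the proto-segment is *d.
Position 7: Tomiru has e, Torak has e, Dozile has a. Dozile preserves a here (none of its changes turn any other segment into a), so the proto-segment is *a.
Verify the candidate proto-form against each daughter:
Tomiru: *mirdavad > merdavad > merdeved  (by pre-rhotic lowering, vowel merger)
Torak: *mirdavad > mirdeved > mildeved  (by vowel merger, unconditioned shift)
Dozile: *mirdavad
  mirdavad → mirdavat   [final devoicing]
  mirdavat → merdavat   [pre-rhotic lowering]
  merdavat (rule 3 does not apply)
  giving Dozile merdavat.
Only *mirdavad yields all of Tomiru merdeved, Torak mildeved, Dozile merdavat.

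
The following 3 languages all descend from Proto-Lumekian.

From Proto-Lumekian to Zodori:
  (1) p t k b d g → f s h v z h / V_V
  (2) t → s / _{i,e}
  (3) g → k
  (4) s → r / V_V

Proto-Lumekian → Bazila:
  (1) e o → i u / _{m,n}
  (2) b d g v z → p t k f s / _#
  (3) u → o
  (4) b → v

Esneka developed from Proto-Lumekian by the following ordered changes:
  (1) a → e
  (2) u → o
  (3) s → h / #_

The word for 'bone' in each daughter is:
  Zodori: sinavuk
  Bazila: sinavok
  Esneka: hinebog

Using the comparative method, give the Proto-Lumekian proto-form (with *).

Position 5: Zodori has v, Bazila has v, Esneka has b. Esneka preserves b here (none of its changes turn any other segment into b), so the proto-segment is *b.
Position 7: Zodori has k, Bazila has k, Esneka has g. Esneka preserves g here (none of its changes turn any other segment into g), so the proto-segment is *g.
Position 6: Zodori has u, Bazila has o, Esneka has o. Zodori preserves u here (none of its changes turn any other segment into u), so the proto-segment is *u.
Verify the candidate proto-form against each daughter:
Zodori: start from *sinabug.
  rule 1 (intervocalic lenition): sinabug → sinavug
  rule 2: no change — sinavug
  rule 3 (unconditioned shift): sinavug → sinavuk
  rule 4: no change — sinavuk
  ⇒ Zodori sinavuk
Bazila: start from *sinabug.
  rule 1: no change — sinabug
  rule 2 (final devoicing): sinabug → sinabuk
  rule 3 (vowel merger): sinabuk → sinabok
  rule 4 (unconditioned shift): sinabok → sinavok
  ⇒ Bazila sinavok
Esneka: *sinabug
  sinabug → sinebug   [vowel merger]
  sinebug → sinebog   [vowel merger]
  sinebog → hinebog   [debuccalisation]
  giving Esneka hinebog.
Only *sinabug yields all of Zodori sinavuk, Bazila sinavok, Esneka hinebog.

*sinabug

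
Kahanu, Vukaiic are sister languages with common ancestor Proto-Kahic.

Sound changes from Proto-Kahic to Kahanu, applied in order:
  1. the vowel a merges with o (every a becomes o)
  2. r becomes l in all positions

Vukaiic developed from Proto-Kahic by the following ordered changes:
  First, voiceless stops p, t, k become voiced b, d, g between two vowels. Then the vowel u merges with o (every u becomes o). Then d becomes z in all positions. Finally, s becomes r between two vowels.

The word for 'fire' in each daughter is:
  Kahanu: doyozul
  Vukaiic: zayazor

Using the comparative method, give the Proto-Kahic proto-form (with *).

*dayazur

Position 2: Kahanu has o, Vukaiic has a. Vukaiic preserves a here (none of its changes turn any other segment into a), so the proto-segment is *a.
Position 4: Kahanu has o, Vukaiic has a. Vukaiic preserves a here (none of its changes turn any other segment into a), so the proto-segment is *a.
Continuing position by position gives *dayazur; check it forward:
Kahanu: *dayazur
  dayazur → doyozur   [vowel merger]
  doyozur → doyozul   [unconditioned shift]
  giving Kahanu doyozul.
Vukaiic: *dayazur
  dayazur (rule 1 does not apply)
  dayazur → dayazor   [vowel merger]
  dayazor → zayazor   [unconditioned shift]
  zayazor (rule 4 does not apply)
  giving Vukaiic zayazor.
*dayazur is the unique common source.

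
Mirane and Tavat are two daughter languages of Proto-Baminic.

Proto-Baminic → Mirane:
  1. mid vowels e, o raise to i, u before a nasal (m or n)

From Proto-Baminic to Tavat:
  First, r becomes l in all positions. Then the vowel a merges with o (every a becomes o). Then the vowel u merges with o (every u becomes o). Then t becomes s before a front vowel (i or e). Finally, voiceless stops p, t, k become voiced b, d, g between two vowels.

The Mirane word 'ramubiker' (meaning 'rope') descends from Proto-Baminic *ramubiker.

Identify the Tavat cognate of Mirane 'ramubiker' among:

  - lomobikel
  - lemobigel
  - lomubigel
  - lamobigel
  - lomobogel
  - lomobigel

Tavat: *ramubiker > lamubikel > lomubikel > lomobikel > lomobigel  (by unconditioned shift, vowel merger, vowel merger, intervocalic voicing)
The other candidates each miss or misapply at least one Tavat change.

lomobigel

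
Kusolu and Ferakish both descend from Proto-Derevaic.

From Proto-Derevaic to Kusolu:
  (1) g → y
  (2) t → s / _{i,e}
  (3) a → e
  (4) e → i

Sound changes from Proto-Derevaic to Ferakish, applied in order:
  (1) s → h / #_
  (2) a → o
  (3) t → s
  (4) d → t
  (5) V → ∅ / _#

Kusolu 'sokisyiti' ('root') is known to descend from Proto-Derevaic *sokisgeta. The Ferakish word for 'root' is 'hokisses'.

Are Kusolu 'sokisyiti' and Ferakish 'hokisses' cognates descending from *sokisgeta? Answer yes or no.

no

Derive the expected Ferakish reflex of *sokisgeta:
Ferakish: start from *sokisgeta.
  rule 1 (debuccalisation): sokisgeta → hokisgeta
  rule 2 (vowel merger): hokisgeta → hokisgeto
  rule 3 (unconditioned shift): hokisgeto → hokisgeso
  rule 4: no change — hokisgeso
  rule 5 (apocope): hokisgeso → hokisges
  ⇒ Ferakish hokisges
The regular Ferakish reflex would be 'hokisges', but the attested form is 'hokisses'. The correspondence is irregular, so they are not cognates (the Ferakish form has a different source).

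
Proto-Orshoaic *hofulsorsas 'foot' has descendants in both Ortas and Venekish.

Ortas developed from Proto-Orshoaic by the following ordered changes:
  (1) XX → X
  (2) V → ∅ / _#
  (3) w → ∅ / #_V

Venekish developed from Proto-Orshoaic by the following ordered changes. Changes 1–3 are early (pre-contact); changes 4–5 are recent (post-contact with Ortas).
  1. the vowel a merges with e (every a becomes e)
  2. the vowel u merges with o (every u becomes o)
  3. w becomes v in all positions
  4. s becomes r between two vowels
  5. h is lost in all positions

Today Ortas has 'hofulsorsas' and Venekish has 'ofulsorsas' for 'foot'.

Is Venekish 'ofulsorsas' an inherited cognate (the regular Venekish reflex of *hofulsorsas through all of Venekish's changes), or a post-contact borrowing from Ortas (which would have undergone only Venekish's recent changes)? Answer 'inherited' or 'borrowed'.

If inherited, *hofulsorsas would pass through all of Venekish's changes:
Venekish: start from *hofulsorsas.
  rule 1 (vowel merger): hofulsorsas → hofulsorses
  rule 2 (vowel merger): hofulsorses → hofolsorses
  rule 3: no change — hofolsorses
  rule 4: no change — hofolsorses
  rule 5 (h-loss): hofolsorses → ofolsorses
  ⇒ Venekish ofolsorses
If borrowed from Ortas 'hofulsorsas' after the early changes, it would undergo only the recent ones:
  rule 4 (rhotacism): no change (hofulsorsas)
  rule 5 (h-loss): hofulsorsas → ofulsorsas
  ⇒ as a loan: ofulsorsas
Venekish 'ofulsorsas' matches the loan outcome 'ofulsorsas', not the inherited 'ofolsorses' — it skipped the early Venekish changes, so it was borrowed from Ortas.

borrowed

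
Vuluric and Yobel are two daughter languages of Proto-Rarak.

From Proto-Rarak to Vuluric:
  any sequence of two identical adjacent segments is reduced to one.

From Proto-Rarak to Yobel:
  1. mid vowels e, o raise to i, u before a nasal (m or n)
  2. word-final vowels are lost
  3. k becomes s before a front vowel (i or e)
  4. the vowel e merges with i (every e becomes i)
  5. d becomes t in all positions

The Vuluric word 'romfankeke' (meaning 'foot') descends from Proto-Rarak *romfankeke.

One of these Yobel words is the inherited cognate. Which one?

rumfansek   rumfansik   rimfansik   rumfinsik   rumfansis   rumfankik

Yobel: *romfankeke
  romfankeke → rumfankeke   [pre-nasal raising]
  rumfankeke → rumfankek   [apocope]
  rumfankek → rumfansek   [palatalisation]
  rumfansek → rumfansik   [vowel merger]
  rumfansik (rule 5 does not apply)
  giving Yobel rumfansik.

rumfansik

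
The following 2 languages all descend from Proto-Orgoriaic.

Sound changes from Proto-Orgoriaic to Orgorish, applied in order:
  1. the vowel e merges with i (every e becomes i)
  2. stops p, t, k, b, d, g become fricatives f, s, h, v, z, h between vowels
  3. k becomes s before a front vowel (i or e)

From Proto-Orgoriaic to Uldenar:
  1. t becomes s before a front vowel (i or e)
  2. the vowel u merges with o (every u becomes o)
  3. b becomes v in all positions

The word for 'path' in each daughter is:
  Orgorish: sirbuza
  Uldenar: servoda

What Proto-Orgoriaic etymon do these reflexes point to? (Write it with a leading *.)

*serbuda

Position 5: Orgorish has u, Uldenar has o. Orgorish preserves u here (none of its changes turn any other segment into u), so the proto-segment is *u.
Position 4: Orgorish has b, Uldenar has v. Orgorish preserves b here (none of its changes turn any other segment into b), so the proto-segment is *b.
Continuing position by position gives *serbuda; check it forward:
Orgorish: start from *serbuda.
  rule 1 (vowel merger): serbuda → sirbuda
  rule 2 (intervocalic lenition): sirbuda → sirbuza
  rule 3: no change — sirbuza
  ⇒ Orgorish sirbuza
Uldenar: *serbuda
  serbuda (rule 1 does not apply)
  serbuda → serboda   [vowel merger]
  serboda → servoda   [unconditioned shift]
  giving Uldenar servoda.
No other proto-form is consistent with every reflex, so the reconstruction is *serbuda.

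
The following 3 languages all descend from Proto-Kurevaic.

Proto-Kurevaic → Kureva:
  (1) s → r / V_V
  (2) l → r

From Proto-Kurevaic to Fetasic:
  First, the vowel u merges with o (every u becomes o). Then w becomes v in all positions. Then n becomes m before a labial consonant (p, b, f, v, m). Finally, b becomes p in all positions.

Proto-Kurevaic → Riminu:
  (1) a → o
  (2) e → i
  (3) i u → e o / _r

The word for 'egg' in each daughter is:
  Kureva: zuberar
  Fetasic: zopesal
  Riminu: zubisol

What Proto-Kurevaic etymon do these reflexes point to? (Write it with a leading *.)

*zubesal

Position 6: Kureva has a, Fetasic has a, Riminu has o. Kureva preserves a here (none of its changes turn any other segment into a), so the proto-segment is *a.
Position 3: Kureva has b, Fetasic has p, Riminu has b. Kureva preserves b here (none of its changes turn any other segment into b), so the proto-segment is *b.
Continuing position by position gives *zubesal; check it forward:
Kureva: *zubesal > zuberal > zuberar  (by rhotacism, unconditioned shift)
Fetasic: *zubesal > zobesal > zopesal  (by vowel merger, unconditioned shift)
Riminu: start from *zubesal.
  rule 1 (vowel merger): zubesal → zubesol
  rule 2 (vowel merger): zubesol → zubisol
  rule 3: no change — zubisol
  ⇒ Riminu zubisol
No other proto-form is consistent with every reflex, so the reconstruction is *zubesal.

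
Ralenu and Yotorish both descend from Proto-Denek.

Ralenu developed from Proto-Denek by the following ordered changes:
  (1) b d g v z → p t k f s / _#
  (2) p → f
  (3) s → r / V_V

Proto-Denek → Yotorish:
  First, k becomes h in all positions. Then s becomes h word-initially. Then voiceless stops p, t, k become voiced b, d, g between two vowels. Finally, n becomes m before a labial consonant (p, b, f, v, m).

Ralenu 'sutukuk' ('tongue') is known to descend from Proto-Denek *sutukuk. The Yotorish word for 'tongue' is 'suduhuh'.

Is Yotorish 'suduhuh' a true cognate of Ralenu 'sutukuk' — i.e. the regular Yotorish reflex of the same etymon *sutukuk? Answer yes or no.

no

Derive the expected Yotorish reflex of *sutukuk:
Yotorish: start from *sutukuk.
  rule 1 (unconditioned shift): sutukuk → sutuhuh
  rule 2 (debuccalisation): sutuhuh → hutuhuh
  rule 3 (intervocalic voicing): hutuhuh → huduhuh
  rule 4: no change — huduhuh
  ⇒ Yotorish huduhuh
The regular Yotorish reflex would be 'huduhuh', but the attested form is 'suduhuh'. The correspondence is irregular, so they are not cognates (the Yotorish form has a different source).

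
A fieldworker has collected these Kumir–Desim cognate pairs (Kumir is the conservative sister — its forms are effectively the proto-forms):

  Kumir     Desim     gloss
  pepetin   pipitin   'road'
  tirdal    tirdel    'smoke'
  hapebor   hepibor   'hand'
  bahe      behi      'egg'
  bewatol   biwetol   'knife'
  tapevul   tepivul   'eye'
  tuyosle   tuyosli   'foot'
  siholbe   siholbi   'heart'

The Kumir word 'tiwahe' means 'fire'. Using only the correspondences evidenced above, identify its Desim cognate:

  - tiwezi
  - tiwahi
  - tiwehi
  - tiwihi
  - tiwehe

tiwehi

tirdal ~ tirdel, bahe ~ behi — Kumir a corresponds to Desim e after a consonant, before a consonant other than r, m, n, p, b, f, v.
bahe ~ behi, tuyosle ~ tuyosli — Kumir e corresponds to Desim i word-finally.
Applying these to Kumir 'tiwahe':
  tiwahe → tiwehe   (a→e after a consonant, before a consonant other than r, m, n, p, b, f, v)
  tiwehe → tiwehi   (e→i word-finally)
So the Desim cognate is 'tiwehi'.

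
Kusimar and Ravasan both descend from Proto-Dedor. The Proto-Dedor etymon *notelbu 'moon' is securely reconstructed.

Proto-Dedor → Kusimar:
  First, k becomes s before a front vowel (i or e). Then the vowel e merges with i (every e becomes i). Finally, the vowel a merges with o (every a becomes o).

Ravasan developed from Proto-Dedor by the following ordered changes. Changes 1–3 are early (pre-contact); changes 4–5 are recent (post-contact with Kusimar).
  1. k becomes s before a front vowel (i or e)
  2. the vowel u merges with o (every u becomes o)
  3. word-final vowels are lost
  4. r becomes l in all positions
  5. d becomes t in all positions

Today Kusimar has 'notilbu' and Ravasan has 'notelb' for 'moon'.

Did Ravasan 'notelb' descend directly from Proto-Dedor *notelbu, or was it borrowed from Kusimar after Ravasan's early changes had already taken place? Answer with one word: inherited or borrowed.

inherited

If inherited, *notelbu would pass through all of Ravasan's changes:
Ravasan: *notelbu > notelbo > notelb  (by vowel merger, apocope)
If borrowed from Kusimar 'notilbu' after the early changes, it would undergo only the recent ones:
  rule 4 (unconditioned shift): no change (notilbu)
  rule 5 (unconditioned shift): no change (notilbu)
  ⇒ as a loan: notilbu
Ravasan 'notelb' matches the inherited outcome exactly, so it is an inherited cognate, not a loan.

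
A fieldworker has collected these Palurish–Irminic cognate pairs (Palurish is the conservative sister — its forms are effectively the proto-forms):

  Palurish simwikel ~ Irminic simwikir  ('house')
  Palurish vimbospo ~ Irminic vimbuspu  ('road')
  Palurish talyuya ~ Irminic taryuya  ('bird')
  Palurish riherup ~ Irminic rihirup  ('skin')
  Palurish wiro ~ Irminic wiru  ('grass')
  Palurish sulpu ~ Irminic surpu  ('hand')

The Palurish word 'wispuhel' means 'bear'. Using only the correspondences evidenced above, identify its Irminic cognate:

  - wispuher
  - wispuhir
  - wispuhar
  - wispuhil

wispuhir

simwikel ~ simwikir — Palurish e corresponds to Irminic i after a consonant, before a consonant other than r, m, n, p, b, f, v.
simwikel ~ simwikir — Palurish l corresponds to Irminic r word-finally.
Applying these to Palurish 'wispuhel':
  wispuhel → wispuhil   (e→i after a consonant, before a consonant other than r, m, n, p, b, f, v)
  wispuhil → wispuhir   (l→r word-finally)
So the Irminic cognate is 'wispuhir'.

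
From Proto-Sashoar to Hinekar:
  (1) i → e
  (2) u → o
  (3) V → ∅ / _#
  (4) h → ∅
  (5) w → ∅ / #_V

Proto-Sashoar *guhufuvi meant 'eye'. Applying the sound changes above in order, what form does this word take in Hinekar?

goofov

Hinekar: *guhufuvi > guhufuve > gohofove > gohofov > goofov  (by vowel merger, vowel merger, apocope, h-loss)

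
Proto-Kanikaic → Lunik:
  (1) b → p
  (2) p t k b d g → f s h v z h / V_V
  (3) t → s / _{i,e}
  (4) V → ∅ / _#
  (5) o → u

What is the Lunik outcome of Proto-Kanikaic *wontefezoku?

wunsefezuh

Lunik: start from *wontefezoku.
  rule 1: no change — wontefezoku
  rule 2 (intervocalic lenition): wontefezoku → wontefezohu
  rule 3 (palatalisation): wontefezohu → wonsefezohu
  rule 4 (apocope): wonsefezohu → wonsefezoh
  rule 5 (vowel merger): wonsefezoh → wunsefezuh
  ⇒ Lunik wunsefezuh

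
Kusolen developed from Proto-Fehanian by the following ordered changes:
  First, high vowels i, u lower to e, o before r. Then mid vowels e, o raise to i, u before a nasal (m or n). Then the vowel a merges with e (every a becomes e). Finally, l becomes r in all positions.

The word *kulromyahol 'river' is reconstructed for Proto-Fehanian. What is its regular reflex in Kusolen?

Kusolen: *kulromyahol > kulrumyahol > kulrumyehol > kurrumyehor  (by pre-nasal raising, vowel merger, unconditioned shift)

kurrumyehor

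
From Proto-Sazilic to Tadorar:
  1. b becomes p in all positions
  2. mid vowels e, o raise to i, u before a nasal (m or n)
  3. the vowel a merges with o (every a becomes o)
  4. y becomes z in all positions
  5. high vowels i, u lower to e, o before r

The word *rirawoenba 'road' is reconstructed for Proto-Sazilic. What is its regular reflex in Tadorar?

Tadorar: *rirawoenba
  rirawoenba → rirawoenpa   [unconditioned shift]
  rirawoenpa → rirawoinpa   [pre-nasal raising]
  rirawoinpa → rirowoinpo   [vowel merger]
  rirowoinpo (rule 4 does not apply)
  rirowoinpo → rerowoinpo   [pre-rhotic lowering]
  giving Tadorar rerowoinpo.

rerowoinpo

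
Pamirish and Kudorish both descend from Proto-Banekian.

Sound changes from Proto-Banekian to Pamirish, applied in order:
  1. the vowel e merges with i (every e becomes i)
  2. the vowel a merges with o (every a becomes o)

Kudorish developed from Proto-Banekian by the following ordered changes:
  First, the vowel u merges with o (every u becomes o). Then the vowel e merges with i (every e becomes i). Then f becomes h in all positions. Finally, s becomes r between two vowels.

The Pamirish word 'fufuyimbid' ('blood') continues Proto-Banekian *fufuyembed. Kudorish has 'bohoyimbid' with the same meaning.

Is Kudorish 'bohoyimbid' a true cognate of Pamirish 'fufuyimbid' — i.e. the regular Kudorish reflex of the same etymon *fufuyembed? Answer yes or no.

no

Derive the expected Kudorish reflex of *fufuyembed:
Kudorish: start from *fufuyembed.
  rule 1 (vowel merger): fufuyembed → fofoyembed
  rule 2 (vowel merger): fofoyembed → fofoyimbid
  rule 3 (unconditioned shift): fofoyimbid → hohoyimbid
  rule 4: no change — hohoyimbid
  ⇒ Kudorish hohoyimbid
The regular Kudorish reflex would be 'hohoyimbid', but the attested form is 'bohoyimbid'. The correspondence is irregular, so they are not cognates (the Kudorish form has a different source).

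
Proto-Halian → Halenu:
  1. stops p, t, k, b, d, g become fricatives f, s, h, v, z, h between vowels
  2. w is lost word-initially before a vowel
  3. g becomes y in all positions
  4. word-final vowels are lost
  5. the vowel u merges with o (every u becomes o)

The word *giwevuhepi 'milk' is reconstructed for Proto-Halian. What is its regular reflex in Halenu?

yiwevohef

Halenu: *giwevuhepi
  giwevuhepi → giwevuhefi   [intervocalic lenition]
  giwevuhefi (rule 2 does not apply)
  giwevuhefi → yiwevuhefi   [unconditioned shift]
  yiwevuhefi → yiwevuhef   [apocope]
  yiwevuhef → yiwevohef   [vowel merger]
  giving Halenu yiwevohef.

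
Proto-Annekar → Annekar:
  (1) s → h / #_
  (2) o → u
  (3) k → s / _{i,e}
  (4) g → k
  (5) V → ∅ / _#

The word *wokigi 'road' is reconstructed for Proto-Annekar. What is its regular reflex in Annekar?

Annekar: start from *wokigi.
  rule 1: no change — wokigi
  rule 2 (vowel merger): wokigi → wukigi
  rule 3 (palatalisation): wukigi → wusigi
  rule 4 (unconditioned shift): wusigi → wusiki
  rule 5 (apocope): wusiki → wusik
  ⇒ Annekar wusik

wusik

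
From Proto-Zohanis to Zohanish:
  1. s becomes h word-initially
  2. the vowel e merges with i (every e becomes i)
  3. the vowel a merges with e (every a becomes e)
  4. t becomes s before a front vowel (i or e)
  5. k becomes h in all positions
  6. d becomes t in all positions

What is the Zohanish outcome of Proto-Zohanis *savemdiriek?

hevimtiriih

Zohanish: *savemdiriek > havemdiriek > havimdiriik > hevimdiriik > hevimdiriih > hevimtiriih  (by debuccalisation, vowel merger, vowel merger, unconditioned shift, unconditioned shift)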